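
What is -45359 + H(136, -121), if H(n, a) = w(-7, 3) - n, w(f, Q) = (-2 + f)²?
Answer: -45414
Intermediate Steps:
H(n, a) = 81 - n (H(n, a) = (-2 - 7)² - n = (-9)² - n = 81 - n)
-45359 + H(136, -121) = -45359 + (81 - 1*136) = -45359 + (81 - 136) = -45359 - 55 = -45414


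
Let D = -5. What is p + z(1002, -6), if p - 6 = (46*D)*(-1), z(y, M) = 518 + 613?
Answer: 1367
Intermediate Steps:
z(y, M) = 1131
p = 236 (p = 6 + (46*(-5))*(-1) = 6 - 230*(-1) = 6 + 230 = 236)
p + z(1002, -6) = 236 + 1131 = 1367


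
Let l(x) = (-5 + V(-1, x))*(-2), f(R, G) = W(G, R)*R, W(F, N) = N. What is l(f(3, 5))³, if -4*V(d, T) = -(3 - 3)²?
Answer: 1000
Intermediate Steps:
f(R, G) = R² (f(R, G) = R*R = R²)
V(d, T) = 0 (V(d, T) = -(-1)*(3 - 3)²/4 = -(-1)*0²/4 = -(-1)*0/4 = -¼*0 = 0)
l(x) = 10 (l(x) = (-5 + 0)*(-2) = -5*(-2) = 10)
l(f(3, 5))³ = 10³ = 1000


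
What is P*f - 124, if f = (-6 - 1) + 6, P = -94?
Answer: -30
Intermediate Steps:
f = -1 (f = -7 + 6 = -1)
P*f - 124 = -94*(-1) - 124 = 94 - 124 = -30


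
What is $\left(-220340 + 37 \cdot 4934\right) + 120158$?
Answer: $82376$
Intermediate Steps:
$\left(-220340 + 37 \cdot 4934\right) + 120158 = \left(-220340 + 182558\right) + 120158 = -37782 + 120158 = 82376$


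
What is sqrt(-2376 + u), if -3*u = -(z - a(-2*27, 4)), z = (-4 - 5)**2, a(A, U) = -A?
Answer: 3*I*sqrt(263) ≈ 48.652*I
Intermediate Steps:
z = 81 (z = (-9)**2 = 81)
u = 9 (u = -(-1)*(81 - (-1)*(-2*27))/3 = -(-1)*(81 - (-1)*(-54))/3 = -(-1)*(81 - 1*54)/3 = -(-1)*(81 - 54)/3 = -(-1)*27/3 = -1/3*(-27) = 9)
sqrt(-2376 + u) = sqrt(-2376 + 9) = sqrt(-2367) = 3*I*sqrt(263)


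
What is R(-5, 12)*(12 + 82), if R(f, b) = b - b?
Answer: 0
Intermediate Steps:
R(f, b) = 0
R(-5, 12)*(12 + 82) = 0*(12 + 82) = 0*94 = 0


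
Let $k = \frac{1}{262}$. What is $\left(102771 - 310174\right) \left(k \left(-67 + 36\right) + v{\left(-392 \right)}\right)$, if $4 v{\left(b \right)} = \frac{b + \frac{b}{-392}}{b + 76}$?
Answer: $- \frac{6559949487}{165584} \approx -39617.0$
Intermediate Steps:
$k = \frac{1}{262} \approx 0.0038168$
$v{\left(b \right)} = \frac{391 b}{1568 \left(76 + b\right)}$ ($v{\left(b \right)} = \frac{\left(b + \frac{b}{-392}\right) \frac{1}{b + 76}}{4} = \frac{\left(b + b \left(- \frac{1}{392}\right)\right) \frac{1}{76 + b}}{4} = \frac{\left(b - \frac{b}{392}\right) \frac{1}{76 + b}}{4} = \frac{\frac{391 b}{392} \frac{1}{76 + b}}{4} = \frac{\frac{391}{392} b \frac{1}{76 + b}}{4} = \frac{391 b}{1568 \left(76 + b\right)}$)
$\left(102771 - 310174\right) \left(k \left(-67 + 36\right) + v{\left(-392 \right)}\right) = \left(102771 - 310174\right) \left(\frac{-67 + 36}{262} + \frac{391}{1568} \left(-392\right) \frac{1}{76 - 392}\right) = - 207403 \left(\frac{1}{262} \left(-31\right) + \frac{391}{1568} \left(-392\right) \frac{1}{-316}\right) = - 207403 \left(- \frac{31}{262} + \frac{391}{1568} \left(-392\right) \left(- \frac{1}{316}\right)\right) = - 207403 \left(- \frac{31}{262} + \frac{391}{1264}\right) = \left(-207403\right) \frac{31629}{165584} = - \frac{6559949487}{165584}$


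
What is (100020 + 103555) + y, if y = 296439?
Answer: 500014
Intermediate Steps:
(100020 + 103555) + y = (100020 + 103555) + 296439 = 203575 + 296439 = 500014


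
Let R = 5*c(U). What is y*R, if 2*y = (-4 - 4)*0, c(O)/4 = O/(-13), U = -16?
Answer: 0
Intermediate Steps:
c(O) = -4*O/13 (c(O) = 4*(O/(-13)) = 4*(-O/13) = -4*O/13)
R = 320/13 (R = 5*(-4/13*(-16)) = 5*(64/13) = 320/13 ≈ 24.615)
y = 0 (y = ((-4 - 4)*0)/2 = (-8*0)/2 = (½)*0 = 0)
y*R = 0*(320/13) = 0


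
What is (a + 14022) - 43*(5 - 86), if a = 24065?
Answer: 41570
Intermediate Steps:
(a + 14022) - 43*(5 - 86) = (24065 + 14022) - 43*(5 - 86) = 38087 - 43*(-81) = 38087 + 3483 = 41570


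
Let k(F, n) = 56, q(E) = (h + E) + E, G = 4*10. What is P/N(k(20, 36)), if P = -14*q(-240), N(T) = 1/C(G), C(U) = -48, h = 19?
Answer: -309792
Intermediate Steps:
G = 40
q(E) = 19 + 2*E (q(E) = (19 + E) + E = 19 + 2*E)
N(T) = -1/48 (N(T) = 1/(-48) = -1/48)
P = 6454 (P = -14*(19 + 2*(-240)) = -14*(19 - 480) = -14*(-461) = 6454)
P/N(k(20, 36)) = 6454/(-1/48) = 6454*(-48) = -309792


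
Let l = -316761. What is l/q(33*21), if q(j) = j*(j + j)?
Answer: -105587/320166 ≈ -0.32979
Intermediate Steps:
q(j) = 2*j² (q(j) = j*(2*j) = 2*j²)
l/q(33*21) = -316761/(2*(33*21)²) = -316761/(2*693²) = -316761/(2*480249) = -316761/960498 = -316761*1/960498 = -105587/320166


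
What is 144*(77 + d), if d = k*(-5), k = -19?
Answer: 24768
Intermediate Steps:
d = 95 (d = -19*(-5) = 95)
144*(77 + d) = 144*(77 + 95) = 144*172 = 24768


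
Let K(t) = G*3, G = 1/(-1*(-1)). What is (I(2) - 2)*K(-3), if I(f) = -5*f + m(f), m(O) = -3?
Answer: -45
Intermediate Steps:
G = 1 (G = -1*(-1) = 1)
I(f) = -3 - 5*f (I(f) = -5*f - 3 = -3 - 5*f)
K(t) = 3 (K(t) = 1*3 = 3)
(I(2) - 2)*K(-3) = ((-3 - 5*2) - 2)*3 = ((-3 - 10) - 2)*3 = (-13 - 2)*3 = -15*3 = -45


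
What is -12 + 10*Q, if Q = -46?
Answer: -472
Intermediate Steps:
-12 + 10*Q = -12 + 10*(-46) = -12 - 460 = -472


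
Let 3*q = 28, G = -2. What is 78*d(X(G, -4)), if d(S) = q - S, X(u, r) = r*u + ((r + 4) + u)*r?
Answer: -520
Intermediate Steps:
X(u, r) = r*u + r*(4 + r + u) (X(u, r) = r*u + ((4 + r) + u)*r = r*u + (4 + r + u)*r = r*u + r*(4 + r + u))
q = 28/3 (q = (⅓)*28 = 28/3 ≈ 9.3333)
d(S) = 28/3 - S
78*d(X(G, -4)) = 78*(28/3 - (-4)*(4 - 4 + 2*(-2))) = 78*(28/3 - (-4)*(4 - 4 - 4)) = 78*(28/3 - (-4)*(-4)) = 78*(28/3 - 1*16) = 78*(28/3 - 16) = 78*(-20/3) = -520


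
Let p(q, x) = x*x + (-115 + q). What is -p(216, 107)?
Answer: -11550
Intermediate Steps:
p(q, x) = -115 + q + x**2 (p(q, x) = x**2 + (-115 + q) = -115 + q + x**2)
-p(216, 107) = -(-115 + 216 + 107**2) = -(-115 + 216 + 11449) = -1*11550 = -11550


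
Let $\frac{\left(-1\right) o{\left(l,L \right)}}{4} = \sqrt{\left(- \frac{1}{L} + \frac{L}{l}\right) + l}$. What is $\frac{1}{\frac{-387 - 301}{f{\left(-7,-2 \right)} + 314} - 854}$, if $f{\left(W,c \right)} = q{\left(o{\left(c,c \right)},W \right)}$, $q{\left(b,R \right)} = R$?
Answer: $- \frac{307}{262866} \approx -0.0011679$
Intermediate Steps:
$o{\left(l,L \right)} = - 4 \sqrt{l - \frac{1}{L} + \frac{L}{l}}$ ($o{\left(l,L \right)} = - 4 \sqrt{\left(- \frac{1}{L} + \frac{L}{l}\right) + l} = - 4 \sqrt{l - \frac{1}{L} + \frac{L}{l}}$)
$f{\left(W,c \right)} = W$
$\frac{1}{\frac{-387 - 301}{f{\left(-7,-2 \right)} + 314} - 854} = \frac{1}{\frac{-387 - 301}{-7 + 314} - 854} = \frac{1}{- \frac{688}{307} - 854} = \frac{1}{- \frac{262866}{307}} = - \frac{307}{262866}$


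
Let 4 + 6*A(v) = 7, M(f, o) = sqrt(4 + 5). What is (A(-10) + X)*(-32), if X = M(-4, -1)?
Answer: -112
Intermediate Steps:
M(f, o) = 3 (M(f, o) = sqrt(9) = 3)
A(v) = 1/2 (A(v) = -2/3 + (1/6)*7 = -2/3 + 7/6 = 1/2)
X = 3
(A(-10) + X)*(-32) = (1/2 + 3)*(-32) = (7/2)*(-32) = -112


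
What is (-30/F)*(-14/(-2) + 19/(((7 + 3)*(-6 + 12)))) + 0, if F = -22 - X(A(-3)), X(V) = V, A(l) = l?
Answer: 439/38 ≈ 11.553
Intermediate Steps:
F = -19 (F = -22 - 1*(-3) = -22 + 3 = -19)
(-30/F)*(-14/(-2) + 19/(((7 + 3)*(-6 + 12)))) + 0 = (-30/(-19))*(-14/(-2) + 19/(((7 + 3)*(-6 + 12)))) + 0 = (-30*(-1/19))*(-14*(-½) + 19/((10*6))) + 0 = 30*(7 + 19/60)/19 + 0 = (30/19)*(439/60) + 0 = 439/38 + 0 = 439/38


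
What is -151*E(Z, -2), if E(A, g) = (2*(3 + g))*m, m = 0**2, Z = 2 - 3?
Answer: 0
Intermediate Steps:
Z = -1
m = 0
E(A, g) = 0 (E(A, g) = (2*(3 + g))*0 = (6 + 2*g)*0 = 0)
-151*E(Z, -2) = -151*0 = 0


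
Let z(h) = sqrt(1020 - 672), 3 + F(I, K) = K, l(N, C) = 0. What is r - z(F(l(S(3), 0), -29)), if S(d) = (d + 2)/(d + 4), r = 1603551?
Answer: 1603551 - 2*sqrt(87) ≈ 1.6035e+6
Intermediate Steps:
S(d) = (2 + d)/(4 + d)
F(I, K) = -3 + K
z(h) = 2*sqrt(87) (z(h) = sqrt(348) = 2*sqrt(87))
r - z(F(l(S(3), 0), -29)) = 1603551 - 2*sqrt(87)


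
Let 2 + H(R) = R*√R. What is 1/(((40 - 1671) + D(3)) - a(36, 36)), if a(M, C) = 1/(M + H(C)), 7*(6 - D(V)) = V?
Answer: -1750/2844507 ≈ -0.00061522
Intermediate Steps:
H(R) = -2 + R^(3/2) (H(R) = -2 + R*√R = -2 + R^(3/2))
D(V) = 6 - V/7
a(M, C) = 1/(-2 + M + C^(3/2)) (a(M, C) = 1/(M + (-2 + C^(3/2))) = 1/(-2 + M + C^(3/2)))
1/(((40 - 1671) + D(3)) - a(36, 36)) = 1/(((40 - 1671) + (6 - ⅐*3)) - 1/(-2 + 36 + 36^(3/2))) = 1/((-1631 + (6 - 3/7)) - 1/(-2 + 36 + 216)) = 1/((-1631 + 39/7) - 1/250) = 1/(-11378/7 - 1*1/250) = 1/(-11378/7 - 1/250) = 1/(-2844507/1750) = -1750/2844507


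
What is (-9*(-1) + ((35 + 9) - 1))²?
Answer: 2704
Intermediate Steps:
(-9*(-1) + ((35 + 9) - 1))² = (9 + (44 - 1))² = (9 + 43)² = 52² = 2704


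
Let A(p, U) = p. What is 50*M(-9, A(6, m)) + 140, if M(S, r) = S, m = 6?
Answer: -310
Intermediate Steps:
50*M(-9, A(6, m)) + 140 = 50*(-9) + 140 = -450 + 140 = -310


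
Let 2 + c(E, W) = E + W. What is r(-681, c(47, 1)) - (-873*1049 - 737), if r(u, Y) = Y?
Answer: 916560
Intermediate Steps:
c(E, W) = -2 + E + W (c(E, W) = -2 + (E + W) = -2 + E + W)
r(-681, c(47, 1)) - (-873*1049 - 737) = (-2 + 47 + 1) - (-873*1049 - 737) = 46 - (-915777 - 737) = 46 - 1*(-916514) = 46 + 916514 = 916560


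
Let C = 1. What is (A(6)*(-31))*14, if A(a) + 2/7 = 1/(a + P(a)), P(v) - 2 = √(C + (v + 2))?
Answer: 930/11 ≈ 84.545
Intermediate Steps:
P(v) = 2 + √(3 + v) (P(v) = 2 + √(1 + (v + 2)) = 2 + √(1 + (2 + v)) = 2 + √(3 + v))
A(a) = -2/7 + 1/(2 + a + √(3 + a)) (A(a) = -2/7 + 1/(a + (2 + √(3 + a))) = -2/7 + 1/(2 + a + √(3 + a)))
(A(6)*(-31))*14 = (((3 - 2*6 - 2*√(3 + 6))/(7*(2 + 6 + √(3 + 6))))*(-31))*14 = (((3 - 12 - 2*√9)/(7*(2 + 6 + √9)))*(-31))*14 = (((3 - 12 - 2*3)/(7*(2 + 6 + 3)))*(-31))*14 = (((⅐)*(3 - 12 - 6)/11)*(-31))*14 = (((⅐)*(1/11)*(-15))*(-31))*14 = -15/77*(-31)*14 = (465/77)*14 = 930/11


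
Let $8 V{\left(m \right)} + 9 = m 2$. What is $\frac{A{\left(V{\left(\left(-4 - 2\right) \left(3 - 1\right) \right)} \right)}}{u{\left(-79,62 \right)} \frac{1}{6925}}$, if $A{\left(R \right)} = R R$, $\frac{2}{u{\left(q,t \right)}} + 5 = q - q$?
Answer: $- \frac{37706625}{128} \approx -2.9458 \cdot 10^{5}$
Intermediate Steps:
$V{\left(m \right)} = - \frac{9}{8} + \frac{m}{4}$ ($V{\left(m \right)} = - \frac{9}{8} + \frac{m 2}{8} = - \frac{9}{8} + \frac{2 m}{8} = - \frac{9}{8} + \frac{m}{4}$)
$u{\left(q,t \right)} = - \frac{2}{5}$ ($u{\left(q,t \right)} = \frac{2}{-5 + \left(q - q\right)} = \frac{2}{-5 + 0} = \frac{2}{-5} = 2 \left(- \frac{1}{5}\right) = - \frac{2}{5}$)
$A{\left(R \right)} = R^{2}$
$\frac{A{\left(V{\left(\left(-4 - 2\right) \left(3 - 1\right) \right)} \right)}}{u{\left(-79,62 \right)} \frac{1}{6925}} = \frac{\left(- \frac{9}{8} + \frac{\left(-4 - 2\right) \left(3 - 1\right)}{4}\right)^{2}}{\left(- \frac{2}{5}\right) \frac{1}{6925}} = \frac{\left(- \frac{9}{8} + \frac{\left(-6\right) 2}{4}\right)^{2}}{\left(- \frac{2}{5}\right) \frac{1}{6925}} = \frac{\left(- \frac{9}{8} + \frac{1}{4} \left(-12\right)\right)^{2}}{- \frac{2}{34625}} = \left(- \frac{9}{8} - 3\right)^{2} \left(- \frac{34625}{2}\right) = \left(- \frac{33}{8}\right)^{2} \left(- \frac{34625}{2}\right) = \frac{1089}{64} \left(- \frac{34625}{2}\right) = - \frac{37706625}{128}$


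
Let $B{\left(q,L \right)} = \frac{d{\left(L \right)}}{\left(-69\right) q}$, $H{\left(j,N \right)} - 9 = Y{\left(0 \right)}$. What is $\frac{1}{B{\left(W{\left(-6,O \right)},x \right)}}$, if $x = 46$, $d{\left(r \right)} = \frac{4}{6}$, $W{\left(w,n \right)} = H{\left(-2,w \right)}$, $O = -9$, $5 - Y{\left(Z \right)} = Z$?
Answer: $-1449$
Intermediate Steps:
$Y{\left(Z \right)} = 5 - Z$
$H{\left(j,N \right)} = 14$ ($H{\left(j,N \right)} = 9 + \left(5 - 0\right) = 9 + \left(5 + 0\right) = 9 + 5 = 14$)
$W{\left(w,n \right)} = 14$
$d{\left(r \right)} = \frac{2}{3}$ ($d{\left(r \right)} = 4 \cdot \frac{1}{6} = \frac{2}{3}$)
$B{\left(q,L \right)} = - \frac{2}{207 q}$ ($B{\left(q,L \right)} = \frac{2}{3 \left(- 69 q\right)} = \frac{2 \left(- \frac{1}{69 q}\right)}{3} = - \frac{2}{207 q}$)
$\frac{1}{B{\left(W{\left(-6,O \right)},x \right)}} = \frac{1}{\left(- \frac{2}{207}\right) \frac{1}{14}} = \frac{1}{- \frac{1}{1449}} = -1449$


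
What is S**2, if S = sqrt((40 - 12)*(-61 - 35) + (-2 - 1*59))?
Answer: -2749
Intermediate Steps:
S = I*sqrt(2749) (S = sqrt(28*(-96) + (-2 - 59)) = sqrt(-2688 - 61) = sqrt(-2749) = I*sqrt(2749) ≈ 52.431*I)
S**2 = (I*sqrt(2749))**2 = -2749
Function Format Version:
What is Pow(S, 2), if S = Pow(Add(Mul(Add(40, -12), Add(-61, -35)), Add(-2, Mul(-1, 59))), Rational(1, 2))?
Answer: -2749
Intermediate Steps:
S = Mul(I, Pow(2749, Rational(1, 2))) (S = Pow(Add(Mul(28, -96), Add(-2, -59)), Rational(1, 2)) = Pow(Add(-2688, -61), Rational(1, 2)) = Pow(-2749, Rational(1, 2)) = Mul(I, Pow(2749, Rational(1, 2))) ≈ Mul(52.431, I))
Pow(S, 2) = Pow(Mul(I, Pow(2749, Rational(1, 2))), 2) = -2749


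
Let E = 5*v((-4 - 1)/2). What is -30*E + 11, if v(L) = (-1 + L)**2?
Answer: -3653/2 ≈ -1826.5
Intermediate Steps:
E = 245/4 (E = 5*(-1 + (-4 - 1)/2)**2 = 5*(-1 + (1/2)*(-5))**2 = 5*(-1 - 5/2)**2 = 5*(-7/2)**2 = 5*(49/4) = 245/4 ≈ 61.250)
-30*E + 11 = -30*245/4 + 11 = -3675/2 + 11 = -3653/2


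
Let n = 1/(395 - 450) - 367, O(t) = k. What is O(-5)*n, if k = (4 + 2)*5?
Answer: -121116/11 ≈ -11011.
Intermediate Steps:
k = 30 (k = 6*5 = 30)
O(t) = 30
n = -20186/55 (n = 1/(-55) - 367 = -1/55 - 367 = -20186/55 ≈ -367.02)
O(-5)*n = 30*(-20186/55) = -121116/11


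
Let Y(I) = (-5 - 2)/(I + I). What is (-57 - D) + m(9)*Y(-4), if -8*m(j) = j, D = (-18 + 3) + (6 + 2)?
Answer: -3263/64 ≈ -50.984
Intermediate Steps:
Y(I) = -7/(2*I) (Y(I) = -7*1/(2*I) = -7/(2*I))
D = -7 (D = -15 + 8 = -7)
m(j) = -j/8
(-57 - D) + m(9)*Y(-4) = (-57 - 1*(-7)) + (-1/8*9)*(-7/2/(-4)) = (-57 + 7) - (-63)*(-1)/(16*4) = -50 - 9/8*7/8 = -50 - 63/64 = -3263/64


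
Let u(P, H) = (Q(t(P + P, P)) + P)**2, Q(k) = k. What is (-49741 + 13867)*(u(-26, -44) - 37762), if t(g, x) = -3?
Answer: 1324503954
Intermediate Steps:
u(P, H) = (-3 + P)**2
(-49741 + 13867)*(u(-26, -44) - 37762) = (-49741 + 13867)*((-3 - 26)**2 - 37762) = -35874*((-29)**2 - 37762) = -35874*(841 - 37762) = -35874*(-36921) = 1324503954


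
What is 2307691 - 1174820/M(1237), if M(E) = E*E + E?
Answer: 1767005334363/765703 ≈ 2.3077e+6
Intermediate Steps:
M(E) = E + E² (M(E) = E² + E = E + E²)
2307691 - 1174820/M(1237) = 2307691 - 1174820*1/(1237*(1 + 1237)) = 2307691 - 1174820/(1237*1238) = 2307691 - 1174820/1531406 = 2307691 - 1174820*1/1531406 = 2307691 - 587410/765703 = 1767005334363/765703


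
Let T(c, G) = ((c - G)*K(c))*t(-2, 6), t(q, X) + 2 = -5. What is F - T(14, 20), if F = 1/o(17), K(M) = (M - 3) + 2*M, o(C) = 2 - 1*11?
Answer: -14743/9 ≈ -1638.1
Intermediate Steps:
t(q, X) = -7 (t(q, X) = -2 - 5 = -7)
o(C) = -9 (o(C) = 2 - 11 = -9)
K(M) = -3 + 3*M (K(M) = (-3 + M) + 2*M = -3 + 3*M)
T(c, G) = -7*(-3 + 3*c)*(c - G) (T(c, G) = ((c - G)*(-3 + 3*c))*(-7) = ((-3 + 3*c)*(c - G))*(-7) = -7*(-3 + 3*c)*(c - G))
F = -⅑ (F = 1/(-9) = -⅑ ≈ -0.11111)
F - T(14, 20) = -⅑ - 21*(-1 + 14)*(20 - 1*14) = -⅑ - 21*13*(20 - 14) = -⅑ - 21*13*6 = -⅑ - 1*1638 = -⅑ - 1638 = -14743/9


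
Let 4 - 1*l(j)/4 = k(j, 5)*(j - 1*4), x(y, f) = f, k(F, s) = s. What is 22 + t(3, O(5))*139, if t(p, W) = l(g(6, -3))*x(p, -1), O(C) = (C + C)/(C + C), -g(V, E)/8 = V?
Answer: -146762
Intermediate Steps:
g(V, E) = -8*V
l(j) = 96 - 20*j (l(j) = 16 - 20*(j - 1*4) = 16 - 20*(j - 4) = 16 - 20*(-4 + j) = 16 - 4*(-20 + 5*j) = 16 + (80 - 20*j) = 96 - 20*j)
O(C) = 1 (O(C) = (2*C)/((2*C)) = (2*C)*(1/(2*C)) = 1)
t(p, W) = -1056 (t(p, W) = (96 - (-160)*6)*(-1) = (96 - 20*(-48))*(-1) = (96 + 960)*(-1) = 1056*(-1) = -1056)
22 + t(3, O(5))*139 = 22 - 1056*139 = 22 - 146784 = -146762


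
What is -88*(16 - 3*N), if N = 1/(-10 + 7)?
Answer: -1496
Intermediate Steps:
N = -⅓ (N = 1/(-3) = -⅓ ≈ -0.33333)
-88*(16 - 3*N) = -88*(16 - 3*(-⅓)) = -88*(16 + 1) = -88*17 = -1496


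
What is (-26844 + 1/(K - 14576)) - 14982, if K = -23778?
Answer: -1604194405/38354 ≈ -41826.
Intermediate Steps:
(-26844 + 1/(K - 14576)) - 14982 = (-26844 + 1/(-23778 - 14576)) - 14982 = (-26844 + 1/(-38354)) - 14982 = (-26844 - 1/38354) - 14982 = -1029574777/38354 - 14982 = -1604194405/38354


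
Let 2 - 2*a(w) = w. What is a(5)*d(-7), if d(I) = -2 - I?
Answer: -15/2 ≈ -7.5000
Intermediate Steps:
a(w) = 1 - w/2
a(5)*d(-7) = (1 - ½*5)*(-2 - 1*(-7)) = (1 - 5/2)*(-2 + 7) = -3/2*5 = -15/2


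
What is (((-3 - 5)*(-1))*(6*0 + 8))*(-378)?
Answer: -24192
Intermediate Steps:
(((-3 - 5)*(-1))*(6*0 + 8))*(-378) = ((-8*(-1))*(0 + 8))*(-378) = (8*8)*(-378) = 64*(-378) = -24192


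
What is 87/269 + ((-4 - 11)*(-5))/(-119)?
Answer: -9822/32011 ≈ -0.30683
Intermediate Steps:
87/269 + ((-4 - 11)*(-5))/(-119) = 87*(1/269) - 15*(-5)*(-1/119) = 87/269 + 75*(-1/119) = 87/269 - 75/119 = -9822/32011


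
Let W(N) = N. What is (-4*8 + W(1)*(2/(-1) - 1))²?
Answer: 1225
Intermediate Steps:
(-4*8 + W(1)*(2/(-1) - 1))² = (-4*8 + 1*(2/(-1) - 1))² = (-32 + 1*(2*(-1) - 1))² = (-32 + 1*(-2 - 1))² = (-32 + 1*(-3))² = (-32 - 3)² = (-35)² = 1225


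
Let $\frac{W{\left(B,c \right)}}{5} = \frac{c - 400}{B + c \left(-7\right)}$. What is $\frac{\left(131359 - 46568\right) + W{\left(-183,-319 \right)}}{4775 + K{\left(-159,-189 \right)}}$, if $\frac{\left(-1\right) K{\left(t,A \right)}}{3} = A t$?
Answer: $- \frac{34763591}{35004980} \approx -0.9931$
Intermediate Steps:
$W{\left(B,c \right)} = \frac{5 \left(-400 + c\right)}{B - 7 c}$ ($W{\left(B,c \right)} = 5 \frac{c - 400}{B + c \left(-7\right)} = 5 \frac{-400 + c}{B - 7 c} = \frac{5 \left(-400 + c\right)}{B - 7 c}$)
$K{\left(t,A \right)} = - 3 A t$
$\frac{\left(131359 - 46568\right) + W{\left(-183,-319 \right)}}{4775 + K{\left(-159,-189 \right)}} = \frac{\left(131359 - 46568\right) + \frac{5 \left(-400 - 319\right)}{-183 - -2233}}{4775 - \left(-567\right) \left(-159\right)} = \frac{\left(131359 - 46568\right) + 5 \frac{1}{-183 + 2233} \left(-719\right)}{4775 - 90153} = \frac{84791 + 5 \cdot \frac{1}{2050} \left(-719\right)}{-85378} = \left(84791 + 5 \cdot \frac{1}{2050} \left(-719\right)\right) \left(- \frac{1}{85378}\right) = \left(84791 - \frac{719}{410}\right) \left(- \frac{1}{85378}\right) = \frac{34763591}{410} \left(- \frac{1}{85378}\right) = - \frac{34763591}{35004980}$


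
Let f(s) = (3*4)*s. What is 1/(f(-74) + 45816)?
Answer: 1/44928 ≈ 2.2258e-5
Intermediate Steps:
f(s) = 12*s
1/(f(-74) + 45816) = 1/(12*(-74) + 45816) = 1/(-888 + 45816) = 1/44928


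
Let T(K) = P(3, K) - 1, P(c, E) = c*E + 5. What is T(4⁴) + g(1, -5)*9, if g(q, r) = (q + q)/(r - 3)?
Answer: 3079/4 ≈ 769.75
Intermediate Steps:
P(c, E) = 5 + E*c (P(c, E) = E*c + 5 = 5 + E*c)
g(q, r) = 2*q/(-3 + r) (g(q, r) = (2*q)/(-3 + r) = 2*q/(-3 + r))
T(K) = 4 + 3*K (T(K) = (5 + K*3) - 1 = (5 + 3*K) - 1 = 4 + 3*K)
T(4⁴) + g(1, -5)*9 = (4 + 3*4⁴) + (2*1/(-3 - 5))*9 = (4 + 3*256) + (2*1/(-8))*9 = (4 + 768) + (2*1*(-⅛))*9 = 772 - ¼*9 = 772 - 9/4 = 3079/4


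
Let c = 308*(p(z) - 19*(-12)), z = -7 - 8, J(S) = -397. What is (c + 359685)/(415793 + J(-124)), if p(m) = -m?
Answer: 434529/415396 ≈ 1.0461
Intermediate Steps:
z = -15
c = 74844 (c = 308*(-1*(-15) - 19*(-12)) = 308*(15 + 228) = 308*243 = 74844)
(c + 359685)/(415793 + J(-124)) = (74844 + 359685)/(415793 - 397) = 434529/415396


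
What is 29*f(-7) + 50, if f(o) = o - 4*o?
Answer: 659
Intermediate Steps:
f(o) = -3*o
29*f(-7) + 50 = 29*(-3*(-7)) + 50 = 29*21 + 50 = 609 + 50 = 659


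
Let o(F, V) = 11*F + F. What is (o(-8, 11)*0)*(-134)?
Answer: 0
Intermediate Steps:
o(F, V) = 12*F
(o(-8, 11)*0)*(-134) = ((12*(-8))*0)*(-134) = -96*0*(-134) = 0*(-134) = 0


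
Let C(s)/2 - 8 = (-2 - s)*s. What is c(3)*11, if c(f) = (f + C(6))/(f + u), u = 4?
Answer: -121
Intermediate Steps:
C(s) = 16 + 2*s*(-2 - s) (C(s) = 16 + 2*((-2 - s)*s) = 16 + 2*(s*(-2 - s)) = 16 + 2*s*(-2 - s))
c(f) = (-80 + f)/(4 + f) (c(f) = (f + (16 - 4*6 - 2*6**2))/(f + 4) = (f + (16 - 24 - 2*36))/(4 + f) = (f + (16 - 24 - 72))/(4 + f) = (f - 80)/(4 + f) = (-80 + f)/(4 + f))
c(3)*11 = ((-80 + 3)/(4 + 3))*11 = (-77/7)*11 = ((1/7)*(-77))*11 = -11*11 = -121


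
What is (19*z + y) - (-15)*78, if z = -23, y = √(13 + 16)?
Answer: 733 + √29 ≈ 738.38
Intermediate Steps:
y = √29 ≈ 5.3852
(19*z + y) - (-15)*78 = (19*(-23) + √29) - (-15)*78 = (-437 + √29) - 1*(-1170) = (-437 + √29) + 1170 = 733 + √29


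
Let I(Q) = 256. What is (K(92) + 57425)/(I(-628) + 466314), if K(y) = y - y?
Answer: 11485/93314 ≈ 0.12308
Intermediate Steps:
K(y) = 0
(K(92) + 57425)/(I(-628) + 466314) = (0 + 57425)/(256 + 466314) = 57425/466570 = 57425*(1/466570) = 11485/93314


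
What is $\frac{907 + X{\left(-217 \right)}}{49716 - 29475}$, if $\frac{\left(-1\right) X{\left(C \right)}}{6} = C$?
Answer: $\frac{2209}{20241} \approx 0.10913$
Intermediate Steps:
$X{\left(C \right)} = - 6 C$
$\frac{907 + X{\left(-217 \right)}}{49716 - 29475} = \frac{907 - -1302}{49716 - 29475} = \frac{907 + 1302}{49716 - 29475} = \frac{2209}{49716 - 29475} = \frac{2209}{20241}$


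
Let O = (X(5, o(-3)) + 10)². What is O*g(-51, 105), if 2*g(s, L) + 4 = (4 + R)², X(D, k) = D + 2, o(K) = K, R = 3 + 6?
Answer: 47685/2 ≈ 23843.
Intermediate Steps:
R = 9
X(D, k) = 2 + D
g(s, L) = 165/2 (g(s, L) = -2 + (4 + 9)²/2 = -2 + (½)*13² = -2 + (½)*169 = -2 + 169/2 = 165/2)
O = 289 (O = ((2 + 5) + 10)² = (7 + 10)² = 17² = 289)
O*g(-51, 105) = 289*(165/2) = 47685/2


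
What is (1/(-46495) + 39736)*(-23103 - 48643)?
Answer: -132552551536974/46495 ≈ -2.8509e+9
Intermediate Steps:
(1/(-46495) + 39736)*(-23103 - 48643) = (-1/46495 + 39736)*(-71746) = (1847525319/46495)*(-71746) = -132552551536974/46495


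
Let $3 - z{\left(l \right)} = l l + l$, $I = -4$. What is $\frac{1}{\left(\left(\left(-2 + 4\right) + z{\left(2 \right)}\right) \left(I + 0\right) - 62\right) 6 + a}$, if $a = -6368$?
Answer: $- \frac{1}{6716} \approx -0.0001489$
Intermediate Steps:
$z{\left(l \right)} = 3 - l - l^{2}$ ($z{\left(l \right)} = 3 - \left(l l + l\right) = 3 - \left(l^{2} + l\right) = 3 - \left(l + l^{2}\right) = 3 - l - l^{2}$)
$\frac{1}{\left(\left(\left(-2 + 4\right) + z{\left(2 \right)}\right) \left(I + 0\right) - 62\right) 6 + a} = \frac{1}{\left(\left(\left(-2 + 4\right) - 3\right) \left(-4 + 0\right) - 62\right) 6 - 6368} = \frac{1}{\left(\left(2 - 3\right) \left(-4\right) - 62\right) 6 - 6368} = \frac{1}{\left(\left(-1\right) \left(-4\right) - 62\right) 6 - 6368} = \frac{1}{\left(4 - 62\right) 6 - 6368} = \frac{1}{\left(-58\right) 6 - 6368} = \frac{1}{-348 - 6368} = \frac{1}{-6716} = - \frac{1}{6716}$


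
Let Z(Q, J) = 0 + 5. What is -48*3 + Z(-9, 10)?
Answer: -139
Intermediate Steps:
Z(Q, J) = 5
-48*3 + Z(-9, 10) = -48*3 + 5 = -144 + 5 = -139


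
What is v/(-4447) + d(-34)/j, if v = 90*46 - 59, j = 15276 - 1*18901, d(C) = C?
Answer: -14642427/16120375 ≈ -0.90832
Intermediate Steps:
j = -3625 (j = 15276 - 18901 = -3625)
v = 4081 (v = 4140 - 59 = 4081)
v/(-4447) + d(-34)/j = 4081/(-4447) - 34/(-3625) = 4081*(-1/4447) - 34*(-1/3625) = -4081/4447 + 34/3625 = -14642427/16120375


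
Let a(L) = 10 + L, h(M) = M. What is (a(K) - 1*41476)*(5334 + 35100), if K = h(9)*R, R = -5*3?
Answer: -1682094834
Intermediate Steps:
R = -15
K = -135 (K = 9*(-15) = -135)
(a(K) - 1*41476)*(5334 + 35100) = ((10 - 135) - 1*41476)*(5334 + 35100) = (-125 - 41476)*40434 = -41601*40434 = -1682094834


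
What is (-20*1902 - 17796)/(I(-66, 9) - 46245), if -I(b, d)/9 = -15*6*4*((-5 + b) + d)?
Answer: 18612/82375 ≈ 0.22594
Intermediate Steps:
I(b, d) = -16200 + 3240*b + 3240*d (I(b, d) = -(-135)*(6*4)*((-5 + b) + d) = -(-135)*24*(-5 + b + d) = -(-135)*(-120 + 24*b + 24*d) = -9*(1800 - 360*b - 360*d) = -16200 + 3240*b + 3240*d)
(-20*1902 - 17796)/(I(-66, 9) - 46245) = (-20*1902 - 17796)/((-16200 + 3240*(-66) + 3240*9) - 46245) = (-38040 - 17796)/((-16200 - 213840 + 29160) - 46245) = -55836/(-200880 - 46245) = -55836/(-247125) = -55836*(-1/247125) = 18612/82375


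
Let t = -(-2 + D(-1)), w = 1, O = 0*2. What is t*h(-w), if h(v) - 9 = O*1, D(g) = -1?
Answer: 27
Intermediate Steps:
O = 0
h(v) = 9 (h(v) = 9 + 0*1 = 9 + 0 = 9)
t = 3 (t = -(-2 - 1) = -1*(-3) = 3)
t*h(-w) = 3*9 = 27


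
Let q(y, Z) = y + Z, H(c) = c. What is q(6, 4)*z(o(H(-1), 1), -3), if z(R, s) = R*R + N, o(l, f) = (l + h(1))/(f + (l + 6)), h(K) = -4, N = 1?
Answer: 305/18 ≈ 16.944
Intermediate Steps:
o(l, f) = (-4 + l)/(6 + f + l) (o(l, f) = (l - 4)/(f + (l + 6)) = (-4 + l)/(f + (6 + l)) = (-4 + l)/(6 + f + l))
z(R, s) = 1 + R² (z(R, s) = R*R + 1 = R² + 1 = 1 + R²)
q(y, Z) = Z + y
q(6, 4)*z(o(H(-1), 1), -3) = (4 + 6)*(1 + ((-4 - 1)/(6 + 1 - 1))²) = 10*(1 + (-5/6)²) = 10*(1 + ((⅙)*(-5))²) = 10*(1 + (-⅚)²) = 10*(1 + 25/36) = 10*(61/36) = 305/18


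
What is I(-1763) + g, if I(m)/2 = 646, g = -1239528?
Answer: -1238236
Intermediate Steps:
I(m) = 1292 (I(m) = 2*646 = 1292)
I(-1763) + g = 1292 - 1239528 = -1238236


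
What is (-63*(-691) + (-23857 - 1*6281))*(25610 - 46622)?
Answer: -281455740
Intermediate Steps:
(-63*(-691) + (-23857 - 1*6281))*(25610 - 46622) = (43533 + (-23857 - 6281))*(-21012) = (43533 - 30138)*(-21012) = 13395*(-21012) = -281455740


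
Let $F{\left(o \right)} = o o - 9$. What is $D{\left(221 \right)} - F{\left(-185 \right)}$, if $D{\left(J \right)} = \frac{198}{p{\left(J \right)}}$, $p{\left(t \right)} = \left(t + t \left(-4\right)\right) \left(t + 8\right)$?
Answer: $- \frac{1731637610}{50609} \approx -34216.0$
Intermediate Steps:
$F{\left(o \right)} = -9 + o^{2}$ ($F{\left(o \right)} = o^{2} - 9 = -9 + o^{2}$)
$p{\left(t \right)} = - 3 t \left(8 + t\right)$ ($p{\left(t \right)} = \left(t - 4 t\right) \left(8 + t\right) = - 3 t \left(8 + t\right)$)
$D{\left(J \right)} = - \frac{66}{J \left(8 + J\right)}$ ($D{\left(J \right)} = \frac{198}{\left(-3\right) J \left(8 + J\right)} = 198 \left(- \frac{1}{3 J \left(8 + J\right)}\right) = - \frac{66}{J \left(8 + J\right)}$)
$D{\left(221 \right)} - F{\left(-185 \right)} = - \frac{66}{221 \left(8 + 221\right)} - \left(-9 + \left(-185\right)^{2}\right) = \left(-66\right) \frac{1}{221} \cdot \frac{1}{229} - \left(-9 + 34225\right) = \left(-66\right) \frac{1}{221} \cdot \frac{1}{229} - 34216 = - \frac{66}{50609} - 34216 = - \frac{1731637610}{50609}$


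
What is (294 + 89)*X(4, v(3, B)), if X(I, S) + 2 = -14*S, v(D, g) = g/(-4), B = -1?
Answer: -4213/2 ≈ -2106.5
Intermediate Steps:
v(D, g) = -g/4 (v(D, g) = g*(-¼) = -g/4)
X(I, S) = -2 - 14*S
(294 + 89)*X(4, v(3, B)) = (294 + 89)*(-2 - (-7)*(-1)/2) = 383*(-2 - 14*¼) = 383*(-2 - 7/2) = 383*(-11/2) = -4213/2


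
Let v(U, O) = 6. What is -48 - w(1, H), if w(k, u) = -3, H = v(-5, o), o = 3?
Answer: -45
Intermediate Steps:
H = 6
-48 - w(1, H) = -48 - 1*(-3) = -48 + 3 = -45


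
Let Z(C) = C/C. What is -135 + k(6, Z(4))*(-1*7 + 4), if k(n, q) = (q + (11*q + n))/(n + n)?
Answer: -279/2 ≈ -139.50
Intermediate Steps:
Z(C) = 1
k(n, q) = (n + 12*q)/(2*n) (k(n, q) = (q + (n + 11*q))/((2*n)) = (n + 12*q)*(1/(2*n)) = (n + 12*q)/(2*n))
-135 + k(6, Z(4))*(-1*7 + 4) = -135 + ((½)*(6 + 12*1)/6)*(-1*7 + 4) = -135 + ((½)*(⅙)*(6 + 12))*(-7 + 4) = -135 + ((½)*(⅙)*18)*(-3) = -135 + (3/2)*(-3) = -135 - 9/2 = -279/2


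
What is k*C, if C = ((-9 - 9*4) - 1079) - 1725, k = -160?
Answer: 455840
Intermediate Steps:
C = -2849 (C = ((-9 - 36) - 1079) - 1725 = (-45 - 1079) - 1725 = -1124 - 1725 = -2849)
k*C = -160*(-2849) = 455840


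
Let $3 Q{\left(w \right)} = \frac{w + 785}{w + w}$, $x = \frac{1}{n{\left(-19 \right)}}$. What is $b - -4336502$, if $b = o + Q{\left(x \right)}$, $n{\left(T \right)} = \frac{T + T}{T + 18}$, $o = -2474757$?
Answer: $\frac{11200301}{6} \approx 1.8667 \cdot 10^{6}$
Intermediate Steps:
$n{\left(T \right)} = \frac{2 T}{18 + T}$
$x = \frac{1}{38}$ ($x = \frac{1}{2 \left(-19\right) \frac{1}{18 - 19}} = \frac{1}{2 \left(-19\right) \frac{1}{-1}} = \frac{1}{2 \left(-19\right) \left(-1\right)} = \frac{1}{38} \approx 0.026316$)
$Q{\left(w \right)} = \frac{785 + w}{6 w}$ ($Q{\left(w \right)} = \frac{\left(w + 785\right) \frac{1}{w + w}}{3} = \frac{\left(785 + w\right) \frac{1}{2 w}}{3} = \frac{\frac{1}{2} \frac{1}{w} \left(785 + w\right)}{3} = \frac{785 + w}{6 w}$)
$b = - \frac{14818711}{6}$ ($b = -2474757 + \frac{\frac{1}{\frac{1}{38}} \left(785 + \frac{1}{38}\right)}{6} = -2474757 + \frac{1}{6} \cdot 38 \cdot \frac{29831}{38} = -2474757 + \frac{29831}{6} = - \frac{14818711}{6} \approx -2.4698 \cdot 10^{6}$)
$b - -4336502 = - \frac{14818711}{6} - -4336502 = - \frac{14818711}{6} + 4336502 = \frac{11200301}{6}$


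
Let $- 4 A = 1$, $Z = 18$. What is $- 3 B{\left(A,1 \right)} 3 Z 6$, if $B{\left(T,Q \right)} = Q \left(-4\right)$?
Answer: $3888$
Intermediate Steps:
$A = - \frac{1}{4}$ ($A = \left(- \frac{1}{4}\right) 1 = - \frac{1}{4} \approx -0.25$)
$B{\left(T,Q \right)} = - 4 Q$
$- 3 B{\left(A,1 \right)} 3 Z 6 = - 3 \left(\left(-4\right) 1\right) 3 \cdot 18 \cdot 6 = \left(-3\right) \left(-4\right) 3 \cdot 18 \cdot 6 = 12 \cdot 3 \cdot 18 \cdot 6 = 36 \cdot 18 \cdot 6 = 648 \cdot 6 = 3888$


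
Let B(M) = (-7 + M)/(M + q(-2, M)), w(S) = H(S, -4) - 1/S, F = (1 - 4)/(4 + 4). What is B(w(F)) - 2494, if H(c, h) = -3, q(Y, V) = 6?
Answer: -42420/17 ≈ -2495.3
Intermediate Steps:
F = -3/8 ≈ -0.37500
w(S) = -3 - 1/S
B(M) = (-7 + M)/(6 + M) (B(M) = (-7 + M)/(M + 6) = (-7 + M)/(6 + M))
B(w(F)) - 2494 = (-7 + (-3 - 1/(-3/8)))/(6 + (-3 - 1/(-3/8))) - 2494 = (-7 + (-3 - 1*(-8/3)))/(6 + (-3 - 1*(-8/3))) - 2494 = (-7 + (-3 + 8/3))/(6 + (-3 + 8/3)) - 2494 = (-7 - ⅓)/(6 - ⅓) - 2494 = -22/3/(17/3) - 2494 = (3/17)*(-22/3) - 2494 = -22/17 - 2494 = -42420/17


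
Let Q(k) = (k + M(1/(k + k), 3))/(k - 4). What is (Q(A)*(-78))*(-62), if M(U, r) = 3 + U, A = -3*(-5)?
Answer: 436046/55 ≈ 7928.1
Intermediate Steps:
A = 15
Q(k) = (3 + k + 1/(2*k))/(-4 + k) (Q(k) = (k + (3 + 1/(k + k)))/(k - 4) = (k + (3 + 1/(2*k)))/(-4 + k) = (3 + k + 1/(2*k))/(-4 + k))
(Q(A)*(-78))*(-62) = (((½ + 15² + 3*15)/(15*(-4 + 15)))*(-78))*(-62) = (((1/15)*(½ + 225 + 45)/11)*(-78))*(-62) = (((1/15)*(1/11)*(541/2))*(-78))*(-62) = ((541/330)*(-78))*(-62) = -7033/55*(-62) = 436046/55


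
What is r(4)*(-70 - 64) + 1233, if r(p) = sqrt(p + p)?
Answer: 1233 - 268*sqrt(2) ≈ 853.99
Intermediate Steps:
r(p) = sqrt(2)*sqrt(p) (r(p) = sqrt(2*p) = sqrt(2)*sqrt(p))
r(4)*(-70 - 64) + 1233 = (sqrt(2)*sqrt(4))*(-70 - 64) + 1233 = (sqrt(2)*2)*(-134) + 1233 = (2*sqrt(2))*(-134) + 1233 = -268*sqrt(2) + 1233 = 1233 - 268*sqrt(2)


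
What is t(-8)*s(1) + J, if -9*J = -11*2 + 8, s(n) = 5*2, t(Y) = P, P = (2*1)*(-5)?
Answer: -886/9 ≈ -98.444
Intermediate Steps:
P = -10 (P = 2*(-5) = -10)
t(Y) = -10
s(n) = 10
J = 14/9 (J = -(-11*2 + 8)/9 = -(-22 + 8)/9 = -⅑*(-14) = 14/9 ≈ 1.5556)
t(-8)*s(1) + J = -10*10 + 14/9 = -100 + 14/9 = -886/9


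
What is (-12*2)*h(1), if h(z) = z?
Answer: -24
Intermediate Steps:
(-12*2)*h(1) = -12*2*1 = -2*12*1 = -24*1 = -24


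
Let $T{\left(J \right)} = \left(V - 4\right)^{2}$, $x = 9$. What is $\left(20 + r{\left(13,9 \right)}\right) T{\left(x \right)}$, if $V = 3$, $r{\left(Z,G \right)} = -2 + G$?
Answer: $27$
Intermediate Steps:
$T{\left(J \right)} = 1$ ($T{\left(J \right)} = \left(3 - 4\right)^{2} = \left(-1\right)^{2} = 1$)
$\left(20 + r{\left(13,9 \right)}\right) T{\left(x \right)} = \left(20 + \left(-2 + 9\right)\right) 1 = \left(20 + 7\right) 1 = 27 \cdot 1 = 27$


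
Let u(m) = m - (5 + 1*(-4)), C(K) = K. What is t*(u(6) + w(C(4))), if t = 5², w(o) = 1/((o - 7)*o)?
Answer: 1475/12 ≈ 122.92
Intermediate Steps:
w(o) = 1/(o*(-7 + o)) (w(o) = 1/((-7 + o)*o) = 1/(o*(-7 + o)))
t = 25
u(m) = -1 + m (u(m) = m - (5 - 4) = m - 1*1 = m - 1 = -1 + m)
t*(u(6) + w(C(4))) = 25*((-1 + 6) + 1/(4*(-7 + 4))) = 25*(5 + (¼)/(-3)) = 25*(5 + (¼)*(-⅓)) = 25*(5 - 1/12) = 25*(59/12) = 1475/12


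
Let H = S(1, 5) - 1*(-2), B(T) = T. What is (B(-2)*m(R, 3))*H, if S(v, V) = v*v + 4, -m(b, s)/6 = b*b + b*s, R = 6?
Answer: 4536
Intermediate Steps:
m(b, s) = -6*b² - 6*b*s (m(b, s) = -6*(b*b + b*s) = -6*(b² + b*s) = -6*b² - 6*b*s)
S(v, V) = 4 + v² (S(v, V) = v² + 4 = 4 + v²)
H = 7 (H = (4 + 1²) - 1*(-2) = (4 + 1) + 2 = 5 + 2 = 7)
(B(-2)*m(R, 3))*H = -(-12)*6*(6 + 3)*7 = -(-12)*6*9*7 = -2*(-324)*7 = 648*7 = 4536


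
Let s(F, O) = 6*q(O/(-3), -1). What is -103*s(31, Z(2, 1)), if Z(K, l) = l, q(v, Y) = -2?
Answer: 1236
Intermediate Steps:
s(F, O) = -12 (s(F, O) = 6*(-2) = -12)
-103*s(31, Z(2, 1)) = -103*(-12) = 1236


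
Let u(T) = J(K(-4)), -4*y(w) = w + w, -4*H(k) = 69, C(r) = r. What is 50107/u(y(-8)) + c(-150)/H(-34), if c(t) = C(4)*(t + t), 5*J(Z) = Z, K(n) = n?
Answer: -5755905/92 ≈ -62564.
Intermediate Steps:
H(k) = -69/4 (H(k) = -¼*69 = -69/4)
y(w) = -w/2 (y(w) = -(w + w)/4 = -w/2)
J(Z) = Z/5
u(T) = -⅘ (u(T) = (⅕)*(-4) = -⅘)
c(t) = 8*t (c(t) = 4*(t + t) = 4*(2*t) = 8*t)
50107/u(y(-8)) + c(-150)/H(-34) = 50107/(-⅘) + (8*(-150))/(-69/4) = 50107*(-5/4) - 1200*(-4/69) = -250535/4 + 1600/23 = -5755905/92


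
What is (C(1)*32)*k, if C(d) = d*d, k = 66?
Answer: 2112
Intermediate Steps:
C(d) = d²
(C(1)*32)*k = (1²*32)*66 = (1*32)*66 = 32*66 = 2112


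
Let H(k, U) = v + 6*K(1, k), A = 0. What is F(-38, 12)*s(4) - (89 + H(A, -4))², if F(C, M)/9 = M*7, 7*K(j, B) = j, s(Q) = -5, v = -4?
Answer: -546421/49 ≈ -11151.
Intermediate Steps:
K(j, B) = j/7
F(C, M) = 63*M (F(C, M) = 9*(M*7) = 9*(7*M) = 63*M)
H(k, U) = -22/7 (H(k, U) = -4 + 6*((⅐)*1) = -4 + 6*(⅐) = -4 + 6/7 = -22/7)
F(-38, 12)*s(4) - (89 + H(A, -4))² = (63*12)*(-5) - (89 - 22/7)² = 756*(-5) - (601/7)² = -3780 - 1*361201/49 = -3780 - 361201/49 = -546421/49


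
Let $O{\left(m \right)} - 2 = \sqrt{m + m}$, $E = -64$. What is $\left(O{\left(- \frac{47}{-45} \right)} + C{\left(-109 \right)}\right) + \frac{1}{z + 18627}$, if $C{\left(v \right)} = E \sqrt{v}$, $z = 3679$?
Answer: $\frac{44613}{22306} + \frac{\sqrt{470}}{15} - 64 i \sqrt{109} \approx 3.4453 - 668.18 i$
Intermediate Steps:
$C{\left(v \right)} = - 64 \sqrt{v}$
$O{\left(m \right)} = 2 + \sqrt{2} \sqrt{m}$ ($O{\left(m \right)} = 2 + \sqrt{m + m} = 2 + \sqrt{2 m} = 2 + \sqrt{2} \sqrt{m}$)
$\left(O{\left(- \frac{47}{-45} \right)} + C{\left(-109 \right)}\right) + \frac{1}{z + 18627} = \left(\left(2 + \sqrt{2} \sqrt{- \frac{47}{-45}}\right) - 64 \sqrt{-109}\right) + \frac{1}{3679 + 18627} = \left(\left(2 + \sqrt{2} \sqrt{\left(-47\right) \left(- \frac{1}{45}\right)}\right) - 64 i \sqrt{109}\right) + \frac{1}{22306} = \left(\left(2 + \sqrt{2} \sqrt{\frac{47}{45}}\right) - 64 i \sqrt{109}\right) + \frac{1}{22306} = \left(\left(2 + \sqrt{2} \frac{\sqrt{235}}{15}\right) - 64 i \sqrt{109}\right) + \frac{1}{22306} = \left(\left(2 + \frac{\sqrt{470}}{15}\right) - 64 i \sqrt{109}\right) + \frac{1}{22306} = \left(2 + \frac{\sqrt{470}}{15} - 64 i \sqrt{109}\right) + \frac{1}{22306} = \frac{44613}{22306} + \frac{\sqrt{470}}{15} - 64 i \sqrt{109}$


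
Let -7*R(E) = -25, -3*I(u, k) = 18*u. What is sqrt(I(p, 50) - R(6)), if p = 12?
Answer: 23*I*sqrt(7)/7 ≈ 8.6932*I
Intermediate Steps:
I(u, k) = -6*u
R(E) = 25/7 (R(E) = -1/7*(-25) = 25/7)
sqrt(I(p, 50) - R(6)) = sqrt(-6*12 - 1*25/7) = sqrt(-72 - 25/7) = sqrt(-529/7) = 23*I*sqrt(7)/7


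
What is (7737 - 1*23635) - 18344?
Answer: -34242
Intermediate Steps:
(7737 - 1*23635) - 18344 = (7737 - 23635) - 18344 = -15898 - 18344 = -34242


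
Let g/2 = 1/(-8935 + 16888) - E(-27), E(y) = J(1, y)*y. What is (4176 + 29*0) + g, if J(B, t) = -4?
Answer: 31493882/7953 ≈ 3960.0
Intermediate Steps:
E(y) = -4*y
g = -1717846/7953 (g = 2*(1/(-8935 + 16888) - (-4)*(-27)) = 2*(1/7953 - 1*108) = 2*(1/7953 - 108) = 2*(-858923/7953) = -1717846/7953 ≈ -216.00)
(4176 + 29*0) + g = (4176 + 29*0) - 1717846/7953 = (4176 + 0) - 1717846/7953 = 4176 - 1717846/7953 = 31493882/7953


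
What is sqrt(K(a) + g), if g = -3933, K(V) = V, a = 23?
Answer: I*sqrt(3910) ≈ 62.53*I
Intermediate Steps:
sqrt(K(a) + g) = sqrt(23 - 3933) = sqrt(-3910) = I*sqrt(3910)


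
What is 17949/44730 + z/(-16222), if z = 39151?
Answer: -121671296/60467505 ≈ -2.0122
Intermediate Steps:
17949/44730 + z/(-16222) = 17949/44730 + 39151/(-16222) = 17949*(1/44730) + 39151*(-1/16222) = 5983/14910 - 39151/16222 = -121671296/60467505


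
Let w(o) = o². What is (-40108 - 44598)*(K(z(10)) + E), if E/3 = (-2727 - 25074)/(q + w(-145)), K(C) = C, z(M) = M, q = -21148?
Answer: -58283926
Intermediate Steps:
E = 27801/41 (E = 3*((-2727 - 25074)/(-21148 + (-145)²)) = 3*(-27801/(-21148 + 21025)) = 3*(-27801/(-123)) = 3*(-27801*(-1/123)) = 3*(9267/41) = 27801/41 ≈ 678.07)
(-40108 - 44598)*(K(z(10)) + E) = (-40108 - 44598)*(10 + 27801/41) = -84706*28211/41 = -58283926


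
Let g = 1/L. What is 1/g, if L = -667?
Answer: -667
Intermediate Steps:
g = -1/667 (g = 1/(-667) = -1/667 ≈ -0.0014993)
1/g = 1/(-1/667) = -667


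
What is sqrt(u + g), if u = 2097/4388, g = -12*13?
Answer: I*sqrt(748626807)/2194 ≈ 12.471*I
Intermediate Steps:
g = -156
u = 2097/4388 (u = 2097*(1/4388) = 2097/4388 ≈ 0.47789)
sqrt(u + g) = sqrt(2097/4388 - 156) = sqrt(-682431/4388) = I*sqrt(748626807)/2194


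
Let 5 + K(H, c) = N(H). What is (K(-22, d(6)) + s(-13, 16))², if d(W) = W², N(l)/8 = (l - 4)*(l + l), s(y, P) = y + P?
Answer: 83722500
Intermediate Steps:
s(y, P) = P + y
N(l) = 16*l*(-4 + l) (N(l) = 8*((l - 4)*(l + l)) = 8*((-4 + l)*(2*l)) = 8*(2*l*(-4 + l)) = 16*l*(-4 + l))
K(H, c) = -5 + 16*H*(-4 + H)
(K(-22, d(6)) + s(-13, 16))² = ((-5 + 16*(-22)*(-4 - 22)) + (16 - 13))² = ((-5 + 16*(-22)*(-26)) + 3)² = ((-5 + 9152) + 3)² = (9147 + 3)² = 9150² = 83722500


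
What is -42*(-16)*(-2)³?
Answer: -5376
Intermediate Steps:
-42*(-16)*(-2)³ = 672*(-8) = -5376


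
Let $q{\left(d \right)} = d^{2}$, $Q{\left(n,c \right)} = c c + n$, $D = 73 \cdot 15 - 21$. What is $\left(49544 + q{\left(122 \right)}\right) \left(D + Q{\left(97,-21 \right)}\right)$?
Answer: $103857936$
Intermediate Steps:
$D = 1074$ ($D = 1095 - 21 = 1074$)
$Q{\left(n,c \right)} = n + c^{2}$ ($Q{\left(n,c \right)} = c^{2} + n = n + c^{2}$)
$\left(49544 + q{\left(122 \right)}\right) \left(D + Q{\left(97,-21 \right)}\right) = \left(49544 + 122^{2}\right) \left(1074 + \left(97 + \left(-21\right)^{2}\right)\right) = \left(49544 + 14884\right) \left(1074 + \left(97 + 441\right)\right) = 64428 \left(1074 + 538\right) = 64428 \cdot 1612 = 103857936$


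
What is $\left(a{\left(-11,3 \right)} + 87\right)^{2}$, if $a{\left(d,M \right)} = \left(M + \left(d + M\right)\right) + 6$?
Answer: $7744$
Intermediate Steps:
$a{\left(d,M \right)} = 6 + d + 2 M$ ($a{\left(d,M \right)} = \left(M + \left(M + d\right)\right) + 6 = \left(d + 2 M\right) + 6 = 6 + d + 2 M$)
$\left(a{\left(-11,3 \right)} + 87\right)^{2} = \left(\left(6 - 11 + 2 \cdot 3\right) + 87\right)^{2} = \left(\left(6 - 11 + 6\right) + 87\right)^{2} = \left(1 + 87\right)^{2} = 88^{2} = 7744$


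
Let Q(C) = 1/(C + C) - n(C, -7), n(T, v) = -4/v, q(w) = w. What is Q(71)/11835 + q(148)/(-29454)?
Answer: -32548041/6416602990 ≈ -0.0050725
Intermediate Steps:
Q(C) = -4/7 + 1/(2*C) (Q(C) = 1/(C + C) - (-4)/(-7) = 1/(2*C) - (-4)*(-1)/7 = 1/(2*C) - 1*4/7 = 1/(2*C) - 4/7 = -4/7 + 1/(2*C))
Q(71)/11835 + q(148)/(-29454) = ((1/14)*(7 - 8*71)/71)/11835 + 148/(-29454) = ((1/14)*(1/71)*(7 - 568))*(1/11835) + 148*(-1/29454) = ((1/14)*(1/71)*(-561))*(1/11835) - 74/14727 = -561/994*1/11835 - 74/14727 = -187/3921330 - 74/14727 = -32548041/6416602990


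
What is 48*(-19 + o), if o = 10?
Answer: -432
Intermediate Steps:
48*(-19 + o) = 48*(-19 + 10) = 48*(-9) = -432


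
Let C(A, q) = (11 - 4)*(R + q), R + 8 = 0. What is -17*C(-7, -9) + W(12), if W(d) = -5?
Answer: 2018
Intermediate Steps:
R = -8 (R = -8 + 0 = -8)
C(A, q) = -56 + 7*q (C(A, q) = (11 - 4)*(-8 + q) = 7*(-8 + q) = -56 + 7*q)
-17*C(-7, -9) + W(12) = -17*(-56 + 7*(-9)) - 5 = -17*(-56 - 63) - 5 = -17*(-119) - 5 = 2023 - 5 = 2018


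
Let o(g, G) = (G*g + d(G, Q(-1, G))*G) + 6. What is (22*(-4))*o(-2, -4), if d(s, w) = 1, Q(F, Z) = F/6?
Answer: -880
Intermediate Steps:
Q(F, Z) = F/6 (Q(F, Z) = F*(1/6) = F/6)
o(g, G) = 6 + G + G*g (o(g, G) = (G*g + 1*G) + 6 = (G*g + G) + 6 = (G + G*g) + 6 = 6 + G + G*g)
(22*(-4))*o(-2, -4) = (22*(-4))*(6 - 4 - 4*(-2)) = -88*(6 - 4 + 8) = -88*10 = -880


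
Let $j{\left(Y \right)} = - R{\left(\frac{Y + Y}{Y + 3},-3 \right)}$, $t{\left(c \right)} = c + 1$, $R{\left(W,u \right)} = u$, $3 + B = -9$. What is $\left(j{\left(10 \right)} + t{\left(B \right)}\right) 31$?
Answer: $-248$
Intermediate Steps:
$B = -12$ ($B = -3 - 9 = -12$)
$t{\left(c \right)} = 1 + c$
$j{\left(Y \right)} = 3$ ($j{\left(Y \right)} = \left(-1\right) \left(-3\right) = 3$)
$\left(j{\left(10 \right)} + t{\left(B \right)}\right) 31 = \left(3 + \left(1 - 12\right)\right) 31 = \left(3 - 11\right) 31 = \left(-8\right) 31 = -248$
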